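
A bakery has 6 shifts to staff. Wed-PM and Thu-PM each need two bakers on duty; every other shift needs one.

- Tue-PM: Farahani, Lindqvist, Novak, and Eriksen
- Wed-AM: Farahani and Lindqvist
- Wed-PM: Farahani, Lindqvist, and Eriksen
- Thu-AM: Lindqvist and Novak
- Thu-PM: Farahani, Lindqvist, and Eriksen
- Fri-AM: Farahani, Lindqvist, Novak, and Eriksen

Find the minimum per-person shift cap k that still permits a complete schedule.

With 4 bakers and 8 worker-slots to fill, someone must work at least ⌈8/4⌉ = 2 shifts, so k ≥ 2.
k = 2 works: Tue-PM→Novak, Wed-AM→Farahani, Wed-PM→Farahani+Eriksen, Thu-AM→Lindqvist, Thu-PM→Lindqvist+Eriksen, Fri-AM→Novak.
Loads: Farahani 2, Lindqvist 2, Novak 2, Eriksen 2 — all ≤ 2.

2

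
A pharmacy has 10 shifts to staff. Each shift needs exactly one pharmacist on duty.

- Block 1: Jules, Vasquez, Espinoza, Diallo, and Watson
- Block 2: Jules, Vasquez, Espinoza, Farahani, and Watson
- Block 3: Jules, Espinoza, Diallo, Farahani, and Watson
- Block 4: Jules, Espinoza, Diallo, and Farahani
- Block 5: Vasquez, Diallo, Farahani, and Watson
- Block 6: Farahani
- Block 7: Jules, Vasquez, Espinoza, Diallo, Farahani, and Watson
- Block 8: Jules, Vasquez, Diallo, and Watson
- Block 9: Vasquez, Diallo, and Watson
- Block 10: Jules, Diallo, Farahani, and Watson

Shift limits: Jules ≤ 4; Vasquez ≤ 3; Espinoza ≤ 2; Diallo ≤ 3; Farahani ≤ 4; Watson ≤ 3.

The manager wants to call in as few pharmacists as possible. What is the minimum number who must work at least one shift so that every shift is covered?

10 slots to fill and no one can take more than 4, so at least ⌈10/4⌉ = 3 pharmacists are needed.
Jules, Vasquez, and Farahani alone can cover everything: Block 1→Jules, Block 2→Vasquez, Block 3→Jules, Block 4→Jules, Block 5→Vasquez, Block 6→Farahani, Block 7→Farahani, Block 8→Jules, Block 9→Vasquez, Block 10→Farahani.

3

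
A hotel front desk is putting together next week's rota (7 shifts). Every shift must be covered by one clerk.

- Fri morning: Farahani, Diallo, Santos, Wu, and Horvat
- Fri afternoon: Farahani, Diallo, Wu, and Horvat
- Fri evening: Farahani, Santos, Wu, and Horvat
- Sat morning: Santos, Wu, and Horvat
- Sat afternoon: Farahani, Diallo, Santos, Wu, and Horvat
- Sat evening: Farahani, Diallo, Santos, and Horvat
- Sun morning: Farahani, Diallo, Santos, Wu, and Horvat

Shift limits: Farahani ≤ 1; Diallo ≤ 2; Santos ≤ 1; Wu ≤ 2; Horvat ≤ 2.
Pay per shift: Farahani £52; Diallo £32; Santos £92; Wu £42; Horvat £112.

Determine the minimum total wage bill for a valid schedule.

Picking the cheapest available clerk for each shift independently would cost £244, but that ignores the shift limits.
An optimal schedule: Fri morning→Diallo, Fri afternoon→Farahani, Fri evening→Wu, Sat morning→Santos, Sat afternoon→Wu, Sat evening→Diallo, Sun morning→Horvat.
Total: 32 + 52 + 42 + 92 + 42 + 32 + 112 = £404.

£404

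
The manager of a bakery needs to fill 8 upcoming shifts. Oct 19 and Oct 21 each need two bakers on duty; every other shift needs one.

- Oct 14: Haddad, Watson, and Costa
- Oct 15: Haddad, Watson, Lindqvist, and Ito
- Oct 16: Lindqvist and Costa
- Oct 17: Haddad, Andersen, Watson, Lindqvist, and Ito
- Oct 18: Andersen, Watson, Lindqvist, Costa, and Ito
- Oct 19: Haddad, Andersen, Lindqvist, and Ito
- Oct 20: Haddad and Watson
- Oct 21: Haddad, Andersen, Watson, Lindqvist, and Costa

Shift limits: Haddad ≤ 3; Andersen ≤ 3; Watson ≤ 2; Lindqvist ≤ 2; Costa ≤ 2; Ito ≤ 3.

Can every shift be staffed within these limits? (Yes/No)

One valid schedule: Oct 14→Haddad, Oct 15→Haddad, Oct 16→Lindqvist, Oct 17→Andersen, Oct 18→Andersen, Oct 19→Andersen+Lindqvist, Oct 20→Haddad, Oct 21→Watson+Costa.
Loads: Haddad 3/3, Andersen 3/3, Watson 1/2, Lindqvist 2/2, Costa 1/2, Ito 0/3 — all within limits.

Yes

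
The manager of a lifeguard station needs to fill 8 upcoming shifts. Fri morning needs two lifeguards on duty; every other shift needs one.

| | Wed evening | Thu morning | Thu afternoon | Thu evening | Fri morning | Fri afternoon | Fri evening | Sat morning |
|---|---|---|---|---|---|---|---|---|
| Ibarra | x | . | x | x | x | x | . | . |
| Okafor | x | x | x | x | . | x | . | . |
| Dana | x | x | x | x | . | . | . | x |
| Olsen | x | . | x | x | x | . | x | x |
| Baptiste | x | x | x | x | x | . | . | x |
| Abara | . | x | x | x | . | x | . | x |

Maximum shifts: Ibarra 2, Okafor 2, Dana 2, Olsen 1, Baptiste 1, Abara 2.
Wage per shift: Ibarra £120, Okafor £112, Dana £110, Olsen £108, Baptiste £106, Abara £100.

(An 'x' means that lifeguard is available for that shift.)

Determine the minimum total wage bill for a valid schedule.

Fri evening can only be covered by Olsen, so that assignment is forced.
Picking the cheapest available lifeguard for each shift independently would cost £928, but that ignores the shift limits.
An optimal schedule: Wed evening→Dana, Thu morning→Abara, Thu afternoon→Okafor, Thu evening→Okafor, Fri morning→Baptiste+Ibarra, Fri afternoon→Abara, Fri evening→Olsen, Sat morning→Dana.
Total: 110 + 100 + 112 + 112 + 106 + 120 + 100 + 108 + 110 = £978.

£978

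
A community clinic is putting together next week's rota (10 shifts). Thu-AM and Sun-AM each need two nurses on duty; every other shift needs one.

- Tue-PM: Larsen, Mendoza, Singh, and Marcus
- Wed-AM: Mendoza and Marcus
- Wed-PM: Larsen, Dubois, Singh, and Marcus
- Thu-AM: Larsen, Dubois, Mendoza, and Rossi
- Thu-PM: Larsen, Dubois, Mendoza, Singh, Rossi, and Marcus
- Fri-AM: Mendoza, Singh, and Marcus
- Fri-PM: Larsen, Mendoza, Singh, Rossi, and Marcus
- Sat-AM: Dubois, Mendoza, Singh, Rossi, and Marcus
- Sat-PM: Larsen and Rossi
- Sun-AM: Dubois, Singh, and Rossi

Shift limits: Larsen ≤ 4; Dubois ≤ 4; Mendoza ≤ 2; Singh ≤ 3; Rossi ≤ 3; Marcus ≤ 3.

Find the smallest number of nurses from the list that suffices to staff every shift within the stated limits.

4

12 slots to fill and no one can take more than 4, so at least ⌈12/4⌉ = 3 nurses are needed.
Any 3 nurses together have capacity at most 4+4+3 = 11 < 12 slots, so 3 can never suffice.
Larsen, Dubois, Mendoza, and Singh alone can cover everything: Tue-PM→Larsen, Wed-AM→Mendoza, Wed-PM→Larsen, Thu-AM→Larsen+Dubois, Thu-PM→Dubois, Fri-AM→Mendoza, Fri-PM→Singh, Sat-AM→Dubois, Sat-PM→Larsen, Sun-AM→Dubois+Singh.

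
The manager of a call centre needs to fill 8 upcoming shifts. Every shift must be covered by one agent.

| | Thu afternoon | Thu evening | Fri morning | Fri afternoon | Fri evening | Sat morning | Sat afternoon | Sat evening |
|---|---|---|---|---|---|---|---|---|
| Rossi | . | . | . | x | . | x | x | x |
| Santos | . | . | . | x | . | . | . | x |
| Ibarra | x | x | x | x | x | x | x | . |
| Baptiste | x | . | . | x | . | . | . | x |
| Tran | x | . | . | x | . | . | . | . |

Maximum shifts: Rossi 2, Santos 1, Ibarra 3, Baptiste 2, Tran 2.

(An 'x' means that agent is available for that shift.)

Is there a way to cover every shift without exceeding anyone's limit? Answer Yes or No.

Thu evening can only be covered by Ibarra, so that assignment is forced.
Fri morning can only be covered by Ibarra, so that assignment is forced.
Fri evening can only be covered by Ibarra, so that assignment is forced.
One valid schedule: Thu afternoon→Baptiste, Thu evening→Ibarra, Fri morning→Ibarra, Fri afternoon→Baptiste, Fri evening→Ibarra, Sat morning→Rossi, Sat afternoon→Rossi, Sat evening→Santos.
Loads: Rossi 2/2, Santos 1/1, Ibarra 3/3, Baptiste 2/2, Tran 0/2 — all within limits.

Yes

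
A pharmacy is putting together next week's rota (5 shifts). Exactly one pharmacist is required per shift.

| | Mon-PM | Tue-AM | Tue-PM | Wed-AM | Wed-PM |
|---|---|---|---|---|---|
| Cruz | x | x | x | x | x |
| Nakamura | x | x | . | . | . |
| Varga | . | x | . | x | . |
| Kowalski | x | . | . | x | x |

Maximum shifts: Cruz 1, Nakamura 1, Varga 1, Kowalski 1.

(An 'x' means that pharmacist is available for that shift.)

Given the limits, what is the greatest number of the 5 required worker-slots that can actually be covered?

4

Total capacity across all pharmacists is 1+1+1+1 = 4, and 5 slots are needed, so at most 4 can be filled.
An assignment achieving 4: Mon-PM→Nakamura, Tue-AM→Varga, Tue-PM→Cruz, Wed-PM→Kowalski.
Loads: Cruz 1/1, Nakamura 1/1, Varga 1/1, Kowalski 1/1.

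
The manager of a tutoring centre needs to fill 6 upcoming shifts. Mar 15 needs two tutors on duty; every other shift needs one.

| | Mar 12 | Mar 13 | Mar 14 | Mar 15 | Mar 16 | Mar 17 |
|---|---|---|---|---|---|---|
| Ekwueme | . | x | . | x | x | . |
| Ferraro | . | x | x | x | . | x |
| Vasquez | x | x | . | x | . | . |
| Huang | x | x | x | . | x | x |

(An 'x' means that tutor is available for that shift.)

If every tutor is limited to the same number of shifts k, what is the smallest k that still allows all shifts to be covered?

2

With 4 tutors and 7 worker-slots to fill, someone must work at least ⌈7/4⌉ = 2 shifts, so k ≥ 2.
k = 2 works: Mar 12→Vasquez, Mar 13→Huang, Mar 14→Ferraro, Mar 15→Ekwueme+Vasquez, Mar 16→Ekwueme, Mar 17→Ferraro.
Loads: Ekwueme 2, Ferraro 2, Vasquez 2, Huang 1 — all ≤ 2.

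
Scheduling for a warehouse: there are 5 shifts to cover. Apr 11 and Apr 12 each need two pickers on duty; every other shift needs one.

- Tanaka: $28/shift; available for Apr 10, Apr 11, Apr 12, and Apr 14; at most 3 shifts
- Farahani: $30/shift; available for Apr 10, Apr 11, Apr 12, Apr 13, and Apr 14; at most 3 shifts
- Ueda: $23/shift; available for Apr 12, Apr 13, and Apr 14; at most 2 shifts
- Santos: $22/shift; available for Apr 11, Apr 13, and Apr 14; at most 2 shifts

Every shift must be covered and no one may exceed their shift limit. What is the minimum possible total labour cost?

Picking the cheapest available picker for each shift independently would cost $173, but that ignores the shift limits.
An optimal schedule: Apr 10→Tanaka, Apr 11→Santos+Tanaka, Apr 12→Ueda+Tanaka, Apr 13→Santos, Apr 14→Ueda.
Total: 28 + 22 + 28 + 23 + 28 + 22 + 23 = $174.

$174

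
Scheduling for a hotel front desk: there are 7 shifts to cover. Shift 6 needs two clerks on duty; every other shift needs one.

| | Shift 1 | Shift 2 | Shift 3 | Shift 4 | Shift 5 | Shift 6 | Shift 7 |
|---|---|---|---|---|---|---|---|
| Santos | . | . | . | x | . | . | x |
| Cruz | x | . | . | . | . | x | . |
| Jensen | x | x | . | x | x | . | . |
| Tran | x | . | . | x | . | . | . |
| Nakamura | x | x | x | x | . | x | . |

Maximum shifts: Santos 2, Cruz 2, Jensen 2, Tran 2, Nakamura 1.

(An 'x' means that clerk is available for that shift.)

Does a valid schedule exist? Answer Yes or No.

Total capacity is 9 and 8 slots are needed, so capacity alone doesn't rule it out.
Shifts {Shift 3, Shift 6} need 3 worker-slots in total, but the clerks available for any of those shifts (Cruz and Nakamura) can supply at most 2 among them. So no valid schedule exists.

No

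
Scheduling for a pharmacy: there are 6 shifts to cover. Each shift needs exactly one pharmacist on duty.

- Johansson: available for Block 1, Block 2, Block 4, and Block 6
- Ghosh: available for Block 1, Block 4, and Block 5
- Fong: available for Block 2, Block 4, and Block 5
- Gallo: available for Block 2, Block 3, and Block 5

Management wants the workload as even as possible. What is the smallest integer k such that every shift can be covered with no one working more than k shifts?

With 4 pharmacists and 6 worker-slots to fill, someone must work at least ⌈6/4⌉ = 2 shifts, so k ≥ 2.
k = 2 works: Block 1→Johansson, Block 2→Fong, Block 3→Gallo, Block 4→Ghosh, Block 5→Ghosh, Block 6→Johansson.
Loads: Johansson 2, Ghosh 2, Fong 1, Gallo 1 — all ≤ 2.

2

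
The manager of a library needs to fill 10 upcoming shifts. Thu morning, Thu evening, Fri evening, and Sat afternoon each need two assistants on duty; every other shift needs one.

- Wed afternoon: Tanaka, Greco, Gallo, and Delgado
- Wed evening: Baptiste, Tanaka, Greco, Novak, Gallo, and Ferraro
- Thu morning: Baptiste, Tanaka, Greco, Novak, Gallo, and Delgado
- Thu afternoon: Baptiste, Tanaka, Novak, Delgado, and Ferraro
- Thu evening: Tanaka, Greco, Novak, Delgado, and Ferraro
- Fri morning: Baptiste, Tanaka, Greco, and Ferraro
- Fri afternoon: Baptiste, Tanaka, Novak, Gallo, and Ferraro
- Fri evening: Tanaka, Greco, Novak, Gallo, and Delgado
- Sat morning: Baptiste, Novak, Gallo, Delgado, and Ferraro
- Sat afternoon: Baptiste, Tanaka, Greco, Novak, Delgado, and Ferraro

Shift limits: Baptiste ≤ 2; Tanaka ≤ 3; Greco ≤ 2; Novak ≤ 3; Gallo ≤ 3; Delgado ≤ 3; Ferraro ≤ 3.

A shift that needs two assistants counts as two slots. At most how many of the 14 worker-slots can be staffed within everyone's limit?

Total capacity across all assistants is 2+3+2+3+3+3+3 = 19, and 14 slots are needed, so at most 14 can be filled.
An assignment achieving 14: Wed afternoon→Tanaka, Wed evening→Novak, Thu morning→Gallo+Delgado, Thu afternoon→Baptiste, Thu evening→Tanaka+Greco, Fri morning→Baptiste, Fri afternoon→Tanaka, Fri evening→Greco+Novak, Sat morning→Novak, Sat afternoon→Delgado+Ferraro.
Loads: Baptiste 2/2, Tanaka 3/3, Greco 2/2, Novak 3/3, Gallo 1/3, Delgado 2/3, Ferraro 1/3.

14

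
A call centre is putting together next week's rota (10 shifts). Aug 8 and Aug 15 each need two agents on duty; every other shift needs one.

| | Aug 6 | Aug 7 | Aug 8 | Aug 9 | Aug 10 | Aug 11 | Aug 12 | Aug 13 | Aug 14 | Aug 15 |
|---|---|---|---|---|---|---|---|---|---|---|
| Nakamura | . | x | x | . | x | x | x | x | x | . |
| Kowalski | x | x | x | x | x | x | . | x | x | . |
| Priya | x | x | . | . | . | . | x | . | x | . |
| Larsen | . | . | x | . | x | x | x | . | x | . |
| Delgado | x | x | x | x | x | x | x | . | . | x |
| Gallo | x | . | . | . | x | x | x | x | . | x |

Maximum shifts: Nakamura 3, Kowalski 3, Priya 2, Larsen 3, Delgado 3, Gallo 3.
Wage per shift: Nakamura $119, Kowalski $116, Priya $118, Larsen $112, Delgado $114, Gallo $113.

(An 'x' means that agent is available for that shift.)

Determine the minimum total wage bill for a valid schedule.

$1365

Aug 15 can only be covered by Delgado and Gallo, so that assignment is forced.
Picking the cheapest available agent for each shift independently would cost $1355, but that ignores the shift limits.
An optimal schedule: Aug 6→Gallo, Aug 7→Delgado, Aug 8→Larsen+Kowalski, Aug 9→Delgado, Aug 10→Kowalski, Aug 11→Kowalski, Aug 12→Larsen, Aug 13→Gallo, Aug 14→Larsen, Aug 15→Gallo+Delgado.
Total: 113 + 114 + 112 + 116 + 114 + 116 + 116 + 112 + 113 + 112 + 113 + 114 = $1365.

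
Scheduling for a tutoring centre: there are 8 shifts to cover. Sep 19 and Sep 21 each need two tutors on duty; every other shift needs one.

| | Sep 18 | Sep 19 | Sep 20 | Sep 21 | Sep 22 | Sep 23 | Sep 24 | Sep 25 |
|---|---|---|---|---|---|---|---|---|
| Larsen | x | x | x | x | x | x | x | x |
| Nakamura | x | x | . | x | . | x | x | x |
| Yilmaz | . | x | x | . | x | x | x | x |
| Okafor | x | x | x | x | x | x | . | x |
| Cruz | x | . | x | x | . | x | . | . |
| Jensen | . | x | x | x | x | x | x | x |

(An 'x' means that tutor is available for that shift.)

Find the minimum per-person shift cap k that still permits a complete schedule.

2

With 6 tutors and 10 worker-slots to fill, someone must work at least ⌈10/6⌉ = 2 shifts, so k ≥ 2.
k = 2 works: Sep 18→Larsen, Sep 19→Okafor+Jensen, Sep 20→Yilmaz, Sep 21→Okafor+Cruz, Sep 22→Larsen, Sep 23→Yilmaz, Sep 24→Nakamura, Sep 25→Nakamura.
Loads: Larsen 2, Nakamura 2, Yilmaz 2, Okafor 2, Cruz 1, Jensen 1 — all ≤ 2.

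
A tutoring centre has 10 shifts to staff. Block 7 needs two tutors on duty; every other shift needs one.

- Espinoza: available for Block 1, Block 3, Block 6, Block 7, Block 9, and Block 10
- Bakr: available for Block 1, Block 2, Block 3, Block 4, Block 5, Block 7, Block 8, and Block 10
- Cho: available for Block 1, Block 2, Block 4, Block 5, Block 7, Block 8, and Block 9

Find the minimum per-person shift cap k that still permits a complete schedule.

With 3 tutors and 11 worker-slots to fill, someone must work at least ⌈11/3⌉ = 4 shifts, so k ≥ 4.
k = 4 works: Block 1→Cho, Block 2→Bakr, Block 3→Espinoza, Block 4→Bakr, Block 5→Bakr, Block 6→Espinoza, Block 7→Espinoza+Cho, Block 8→Bakr, Block 9→Cho, Block 10→Espinoza.
Loads: Espinoza 4, Bakr 4, Cho 3 — all ≤ 4.

4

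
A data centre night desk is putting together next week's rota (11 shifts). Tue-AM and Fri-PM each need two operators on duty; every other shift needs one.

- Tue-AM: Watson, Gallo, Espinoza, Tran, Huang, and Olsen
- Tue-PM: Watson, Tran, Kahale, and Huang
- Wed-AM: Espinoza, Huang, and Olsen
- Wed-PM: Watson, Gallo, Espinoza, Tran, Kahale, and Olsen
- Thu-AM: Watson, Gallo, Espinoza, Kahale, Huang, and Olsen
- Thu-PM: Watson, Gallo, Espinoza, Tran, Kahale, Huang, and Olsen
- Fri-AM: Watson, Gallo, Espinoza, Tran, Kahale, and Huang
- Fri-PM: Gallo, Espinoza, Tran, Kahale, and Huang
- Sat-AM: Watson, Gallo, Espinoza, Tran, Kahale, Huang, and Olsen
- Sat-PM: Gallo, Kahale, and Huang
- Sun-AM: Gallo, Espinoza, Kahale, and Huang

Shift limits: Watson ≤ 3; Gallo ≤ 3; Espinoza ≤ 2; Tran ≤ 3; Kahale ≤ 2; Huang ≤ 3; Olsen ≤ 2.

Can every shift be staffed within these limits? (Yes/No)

Yes

One valid schedule: Tue-AM→Tran+Huang, Tue-PM→Watson, Wed-AM→Espinoza, Wed-PM→Watson, Thu-AM→Watson, Thu-PM→Espinoza, Fri-AM→Gallo, Fri-PM→Tran+Kahale, Sat-AM→Tran, Sat-PM→Gallo, Sun-AM→Gallo.
Loads: Watson 3/3, Gallo 3/3, Espinoza 2/2, Tran 3/3, Kahale 1/2, Huang 1/3, Olsen 0/2 — all within limits.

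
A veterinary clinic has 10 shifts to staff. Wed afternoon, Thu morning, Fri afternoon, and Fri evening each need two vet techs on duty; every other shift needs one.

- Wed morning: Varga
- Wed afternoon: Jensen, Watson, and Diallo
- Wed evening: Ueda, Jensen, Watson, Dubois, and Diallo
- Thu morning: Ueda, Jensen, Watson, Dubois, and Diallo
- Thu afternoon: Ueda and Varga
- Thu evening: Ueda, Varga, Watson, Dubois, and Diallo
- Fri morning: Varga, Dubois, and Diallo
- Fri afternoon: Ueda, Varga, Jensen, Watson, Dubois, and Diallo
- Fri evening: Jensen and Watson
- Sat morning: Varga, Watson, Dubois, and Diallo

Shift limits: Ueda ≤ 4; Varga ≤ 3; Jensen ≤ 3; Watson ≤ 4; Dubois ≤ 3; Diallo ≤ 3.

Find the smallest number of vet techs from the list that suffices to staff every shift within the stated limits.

4

14 slots to fill and no one can take more than 4, so at least ⌈14/4⌉ = 4 vet techs are needed.
Ueda, Varga, Jensen, and Watson alone can cover everything: Wed morning→Varga, Wed afternoon→Jensen+Watson, Wed evening→Ueda, Thu morning→Ueda+Jensen, Thu afternoon→Ueda, Thu evening→Watson, Fri morning→Varga, Fri afternoon→Ueda+Watson, Fri evening→Jensen+Watson, Sat morning→Varga.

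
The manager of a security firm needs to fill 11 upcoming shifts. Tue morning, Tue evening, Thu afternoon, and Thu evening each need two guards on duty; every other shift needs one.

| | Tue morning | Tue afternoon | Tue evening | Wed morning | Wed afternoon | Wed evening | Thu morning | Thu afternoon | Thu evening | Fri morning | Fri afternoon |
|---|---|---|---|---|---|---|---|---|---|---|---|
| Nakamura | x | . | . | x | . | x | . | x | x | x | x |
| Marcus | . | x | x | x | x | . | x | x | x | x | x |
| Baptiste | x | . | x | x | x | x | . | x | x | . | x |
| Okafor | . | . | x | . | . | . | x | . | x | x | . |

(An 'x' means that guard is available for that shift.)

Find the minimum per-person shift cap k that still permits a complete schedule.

With 4 guards and 15 worker-slots to fill, someone must work at least ⌈15/4⌉ = 4 shifts, so k ≥ 4.
k = 4 works: Tue morning→Nakamura+Baptiste, Tue afternoon→Marcus, Tue evening→Marcus+Okafor, Wed morning→Nakamura, Wed afternoon→Marcus, Wed evening→Nakamura, Thu morning→Marcus, Thu afternoon→Nakamura+Baptiste, Thu evening→Baptiste+Okafor, Fri morning→Okafor, Fri afternoon→Baptiste.
Loads: Nakamura 4, Marcus 4, Baptiste 4, Okafor 3 — all ≤ 4.

4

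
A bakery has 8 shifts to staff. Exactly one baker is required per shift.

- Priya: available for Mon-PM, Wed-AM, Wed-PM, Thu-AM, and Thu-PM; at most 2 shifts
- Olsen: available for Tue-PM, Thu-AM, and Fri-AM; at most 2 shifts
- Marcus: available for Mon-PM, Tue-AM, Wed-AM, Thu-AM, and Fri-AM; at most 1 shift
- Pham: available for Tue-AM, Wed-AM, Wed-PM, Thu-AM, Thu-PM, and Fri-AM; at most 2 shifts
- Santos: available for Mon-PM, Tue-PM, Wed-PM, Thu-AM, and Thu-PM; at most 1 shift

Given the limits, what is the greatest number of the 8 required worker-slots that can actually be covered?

Total capacity across all bakers is 2+2+1+2+1 = 8, and 8 slots are needed, so at most 8 can be filled.
An assignment achieving 8: Mon-PM→Priya, Tue-AM→Marcus, Tue-PM→Olsen, Wed-AM→Priya, Wed-PM→Pham, Thu-AM→Santos, Thu-PM→Pham, Fri-AM→Olsen.
Loads: Priya 2/2, Olsen 2/2, Marcus 1/1, Pham 2/2, Santos 1/1.

8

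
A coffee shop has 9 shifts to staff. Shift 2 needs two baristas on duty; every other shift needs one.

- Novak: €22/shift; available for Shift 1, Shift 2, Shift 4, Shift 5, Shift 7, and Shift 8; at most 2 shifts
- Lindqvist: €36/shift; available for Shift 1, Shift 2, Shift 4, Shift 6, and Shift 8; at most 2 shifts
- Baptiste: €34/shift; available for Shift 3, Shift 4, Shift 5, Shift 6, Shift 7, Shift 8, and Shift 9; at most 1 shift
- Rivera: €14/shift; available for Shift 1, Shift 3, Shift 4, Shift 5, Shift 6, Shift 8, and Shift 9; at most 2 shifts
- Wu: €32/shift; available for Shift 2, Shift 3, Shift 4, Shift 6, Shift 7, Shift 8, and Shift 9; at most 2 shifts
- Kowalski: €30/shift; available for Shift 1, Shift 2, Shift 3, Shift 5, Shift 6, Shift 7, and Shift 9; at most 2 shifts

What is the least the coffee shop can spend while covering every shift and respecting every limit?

Picking the cheapest available barista for each shift independently would cost €172, but that ignores the shift limits.
An optimal schedule: Shift 1→Rivera, Shift 2→Wu+Lindqvist, Shift 3→Rivera, Shift 4→Wu, Shift 5→Novak, Shift 6→Kowalski, Shift 7→Novak, Shift 8→Baptiste, Shift 9→Kowalski.
Total: 14 + 32 + 36 + 14 + 32 + 22 + 30 + 22 + 34 + 30 = €266.

€266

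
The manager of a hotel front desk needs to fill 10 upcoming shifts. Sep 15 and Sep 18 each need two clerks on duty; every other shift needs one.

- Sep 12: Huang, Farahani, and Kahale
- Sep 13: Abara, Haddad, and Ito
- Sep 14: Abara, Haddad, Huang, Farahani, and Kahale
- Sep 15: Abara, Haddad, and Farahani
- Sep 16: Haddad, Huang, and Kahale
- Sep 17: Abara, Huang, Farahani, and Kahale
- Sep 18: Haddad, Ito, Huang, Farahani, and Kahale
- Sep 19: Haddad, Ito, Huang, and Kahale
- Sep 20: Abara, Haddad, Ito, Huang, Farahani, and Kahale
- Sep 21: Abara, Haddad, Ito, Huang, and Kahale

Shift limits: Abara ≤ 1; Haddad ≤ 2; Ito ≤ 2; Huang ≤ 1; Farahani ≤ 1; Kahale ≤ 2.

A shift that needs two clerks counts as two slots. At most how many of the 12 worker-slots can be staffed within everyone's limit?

Total capacity across all clerks is 1+2+2+1+1+2 = 9, and 12 slots are needed, so at most 9 can be filled.
An assignment achieving 9: Sep 12→Huang, Sep 13→Abara, Sep 14→Kahale, Sep 15→Haddad+Farahani, Sep 16→Haddad, Sep 17→Kahale, Sep 18→Ito, Sep 19→Ito.
Loads: Abara 1/1, Haddad 2/2, Ito 2/2, Huang 1/1, Farahani 1/1, Kahale 2/2.

9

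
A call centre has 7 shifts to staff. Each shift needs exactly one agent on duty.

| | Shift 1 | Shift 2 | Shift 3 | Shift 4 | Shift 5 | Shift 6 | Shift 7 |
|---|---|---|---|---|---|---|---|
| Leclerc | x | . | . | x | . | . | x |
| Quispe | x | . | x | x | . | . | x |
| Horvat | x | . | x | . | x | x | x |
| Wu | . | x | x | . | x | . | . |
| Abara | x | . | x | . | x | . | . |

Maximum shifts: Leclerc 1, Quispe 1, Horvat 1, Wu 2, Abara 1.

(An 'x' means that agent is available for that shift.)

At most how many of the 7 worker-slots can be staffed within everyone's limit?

6

Total capacity across all agents is 1+1+1+2+1 = 6, and 7 slots are needed, so at most 6 can be filled.
An assignment achieving 6: Shift 1→Abara, Shift 2→Wu, Shift 4→Leclerc, Shift 5→Wu, Shift 6→Horvat, Shift 7→Quispe.
Loads: Leclerc 1/1, Quispe 1/1, Horvat 1/1, Wu 2/2, Abara 1/1.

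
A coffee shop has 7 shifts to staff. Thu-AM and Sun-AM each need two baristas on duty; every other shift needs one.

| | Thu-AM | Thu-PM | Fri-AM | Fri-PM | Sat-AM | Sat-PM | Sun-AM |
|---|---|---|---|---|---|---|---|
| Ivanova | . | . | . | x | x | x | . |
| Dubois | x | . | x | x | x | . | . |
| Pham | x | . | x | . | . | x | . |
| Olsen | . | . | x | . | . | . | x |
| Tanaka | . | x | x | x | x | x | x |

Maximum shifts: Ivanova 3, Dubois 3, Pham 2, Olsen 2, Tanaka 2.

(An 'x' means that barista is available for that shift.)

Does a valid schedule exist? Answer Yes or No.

Yes

Thu-AM can only be covered by Dubois and Pham, so that assignment is forced.
Thu-PM can only be covered by Tanaka, so that assignment is forced.
Sun-AM can only be covered by Olsen and Tanaka, so that assignment is forced.
One valid schedule: Thu-AM→Dubois+Pham, Thu-PM→Tanaka, Fri-AM→Dubois, Fri-PM→Ivanova, Sat-AM→Ivanova, Sat-PM→Ivanova, Sun-AM→Olsen+Tanaka.
Loads: Ivanova 3/3, Dubois 2/3, Pham 1/2, Olsen 1/2, Tanaka 2/2 — all within limits.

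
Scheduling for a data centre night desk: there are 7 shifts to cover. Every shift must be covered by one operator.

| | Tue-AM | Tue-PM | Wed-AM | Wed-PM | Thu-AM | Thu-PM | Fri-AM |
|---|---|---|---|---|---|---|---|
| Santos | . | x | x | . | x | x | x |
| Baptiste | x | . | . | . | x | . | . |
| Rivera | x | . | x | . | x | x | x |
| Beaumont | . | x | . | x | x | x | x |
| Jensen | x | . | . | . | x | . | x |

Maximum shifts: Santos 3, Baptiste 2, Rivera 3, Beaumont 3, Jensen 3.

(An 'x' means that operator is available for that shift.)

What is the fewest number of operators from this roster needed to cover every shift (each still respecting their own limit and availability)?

3

7 slots to fill and no one can take more than 3, so at least ⌈7/3⌉ = 3 operators are needed.
Santos, Baptiste, and Beaumont alone can cover everything: Tue-AM→Baptiste, Tue-PM→Santos, Wed-AM→Santos, Wed-PM→Beaumont, Thu-AM→Baptiste, Thu-PM→Santos, Fri-AM→Beaumont.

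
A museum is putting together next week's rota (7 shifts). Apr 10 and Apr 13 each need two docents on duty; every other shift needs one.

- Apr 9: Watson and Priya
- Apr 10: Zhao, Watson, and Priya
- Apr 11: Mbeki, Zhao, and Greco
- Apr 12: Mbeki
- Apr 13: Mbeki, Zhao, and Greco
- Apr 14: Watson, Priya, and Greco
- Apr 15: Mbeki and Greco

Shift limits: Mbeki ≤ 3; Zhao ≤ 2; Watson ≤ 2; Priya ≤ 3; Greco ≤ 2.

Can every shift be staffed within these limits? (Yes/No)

Yes

Apr 12 can only be covered by Mbeki, so that assignment is forced.
One valid schedule: Apr 9→Watson, Apr 10→Zhao+Watson, Apr 11→Mbeki, Apr 12→Mbeki, Apr 13→Zhao+Greco, Apr 14→Priya, Apr 15→Mbeki.
Loads: Mbeki 3/3, Zhao 2/2, Watson 2/2, Priya 1/3, Greco 1/2 — all within limits.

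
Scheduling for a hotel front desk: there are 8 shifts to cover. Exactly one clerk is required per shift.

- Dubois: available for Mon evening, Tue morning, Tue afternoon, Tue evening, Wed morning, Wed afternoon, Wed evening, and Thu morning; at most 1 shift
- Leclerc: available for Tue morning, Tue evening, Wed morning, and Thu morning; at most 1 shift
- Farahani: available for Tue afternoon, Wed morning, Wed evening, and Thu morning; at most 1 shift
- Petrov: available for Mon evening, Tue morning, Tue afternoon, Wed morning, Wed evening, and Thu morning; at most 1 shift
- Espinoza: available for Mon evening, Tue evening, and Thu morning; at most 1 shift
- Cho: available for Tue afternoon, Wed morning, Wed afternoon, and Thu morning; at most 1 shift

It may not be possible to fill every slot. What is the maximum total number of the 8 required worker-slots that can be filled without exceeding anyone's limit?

6

Total capacity across all clerks is 1+1+1+1+1+1 = 6, and 8 slots are needed, so at most 6 can be filled.
An assignment achieving 6: Mon evening→Petrov, Tue morning→Leclerc, Tue afternoon→Cho, Tue evening→Espinoza, Wed afternoon→Dubois, Wed evening→Farahani.
Loads: Dubois 1/1, Leclerc 1/1, Farahani 1/1, Petrov 1/1, Espinoza 1/1, Cho 1/1.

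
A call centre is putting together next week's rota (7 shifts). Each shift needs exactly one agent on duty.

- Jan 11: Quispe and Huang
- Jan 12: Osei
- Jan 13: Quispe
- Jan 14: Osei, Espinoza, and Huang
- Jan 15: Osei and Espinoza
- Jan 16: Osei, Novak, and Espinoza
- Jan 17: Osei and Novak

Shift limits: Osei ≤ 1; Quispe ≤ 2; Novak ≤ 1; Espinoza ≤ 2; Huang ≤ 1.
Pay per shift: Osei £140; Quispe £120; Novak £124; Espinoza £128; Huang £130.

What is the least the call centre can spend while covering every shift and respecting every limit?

£890

Jan 12 can only be covered by Osei, so that assignment is forced.
Jan 13 can only be covered by Quispe, so that assignment is forced.
Picking the cheapest available agent for each shift independently would cost £884, but that ignores the shift limits.
An optimal schedule: Jan 11→Quispe, Jan 12→Osei, Jan 13→Quispe, Jan 14→Huang, Jan 15→Espinoza, Jan 16→Espinoza, Jan 17→Novak.
Total: 120 + 140 + 120 + 130 + 128 + 128 + 124 = £890.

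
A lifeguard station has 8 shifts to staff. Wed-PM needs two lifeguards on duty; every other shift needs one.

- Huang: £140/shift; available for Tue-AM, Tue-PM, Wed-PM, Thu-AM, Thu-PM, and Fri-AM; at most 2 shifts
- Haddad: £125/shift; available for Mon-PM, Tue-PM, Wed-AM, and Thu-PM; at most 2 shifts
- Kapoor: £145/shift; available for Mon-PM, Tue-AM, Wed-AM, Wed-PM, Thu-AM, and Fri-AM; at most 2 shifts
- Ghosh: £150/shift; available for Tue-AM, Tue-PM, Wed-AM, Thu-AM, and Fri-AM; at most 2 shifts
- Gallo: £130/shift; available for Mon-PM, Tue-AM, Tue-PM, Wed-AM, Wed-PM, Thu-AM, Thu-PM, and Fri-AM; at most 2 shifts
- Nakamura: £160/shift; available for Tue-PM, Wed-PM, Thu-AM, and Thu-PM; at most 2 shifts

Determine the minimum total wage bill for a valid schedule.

£1230

Picking the cheapest available lifeguard for each shift independently would cost £1160, but that ignores the shift limits.
An optimal schedule: Mon-PM→Haddad, Tue-AM→Gallo, Tue-PM→Ghosh, Wed-AM→Haddad, Wed-PM→Huang+Kapoor, Thu-AM→Kapoor, Thu-PM→Gallo, Fri-AM→Huang.
Total: 125 + 130 + 150 + 125 + 140 + 145 + 145 + 130 + 140 = £1230.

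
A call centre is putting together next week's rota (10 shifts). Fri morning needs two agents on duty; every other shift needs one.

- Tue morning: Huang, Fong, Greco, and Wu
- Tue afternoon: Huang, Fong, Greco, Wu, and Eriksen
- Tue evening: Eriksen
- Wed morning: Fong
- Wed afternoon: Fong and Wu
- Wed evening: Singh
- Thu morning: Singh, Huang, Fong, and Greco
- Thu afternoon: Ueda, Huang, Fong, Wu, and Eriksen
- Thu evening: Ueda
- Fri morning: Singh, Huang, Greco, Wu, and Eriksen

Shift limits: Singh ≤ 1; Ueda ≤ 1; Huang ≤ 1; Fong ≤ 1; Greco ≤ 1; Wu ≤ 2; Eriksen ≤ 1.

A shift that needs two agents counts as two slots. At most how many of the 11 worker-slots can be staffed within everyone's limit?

Total capacity across all agents is 1+1+1+1+1+2+1 = 8, and 11 slots are needed, so at most 8 can be filled.
An assignment achieving 8: Tue morning→Huang, Tue afternoon→Wu, Tue evening→Eriksen, Wed morning→Fong, Wed afternoon→Wu, Wed evening→Singh, Thu morning→Greco, Thu evening→Ueda.
Loads: Singh 1/1, Ueda 1/1, Huang 1/1, Fong 1/1, Greco 1/1, Wu 2/2, Eriksen 1/1.

8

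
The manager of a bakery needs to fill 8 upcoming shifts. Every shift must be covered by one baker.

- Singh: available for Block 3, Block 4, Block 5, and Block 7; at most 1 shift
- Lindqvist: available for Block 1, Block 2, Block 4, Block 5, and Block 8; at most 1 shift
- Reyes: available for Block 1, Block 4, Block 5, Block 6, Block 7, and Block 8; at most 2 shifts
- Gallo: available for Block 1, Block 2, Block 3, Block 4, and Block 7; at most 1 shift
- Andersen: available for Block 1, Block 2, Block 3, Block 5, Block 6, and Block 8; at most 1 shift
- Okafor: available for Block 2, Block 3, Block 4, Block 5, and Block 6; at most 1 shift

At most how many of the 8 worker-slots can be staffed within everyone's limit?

Total capacity across all bakers is 1+1+2+1+1+1 = 7, and 8 slots are needed, so at most 7 can be filled.
An assignment achieving 7: Block 1→Reyes, Block 2→Gallo, Block 3→Andersen, Block 4→Okafor, Block 6→Reyes, Block 7→Singh, Block 8→Lindqvist.
Loads: Singh 1/1, Lindqvist 1/1, Reyes 2/2, Gallo 1/1, Andersen 1/1, Okafor 1/1.

7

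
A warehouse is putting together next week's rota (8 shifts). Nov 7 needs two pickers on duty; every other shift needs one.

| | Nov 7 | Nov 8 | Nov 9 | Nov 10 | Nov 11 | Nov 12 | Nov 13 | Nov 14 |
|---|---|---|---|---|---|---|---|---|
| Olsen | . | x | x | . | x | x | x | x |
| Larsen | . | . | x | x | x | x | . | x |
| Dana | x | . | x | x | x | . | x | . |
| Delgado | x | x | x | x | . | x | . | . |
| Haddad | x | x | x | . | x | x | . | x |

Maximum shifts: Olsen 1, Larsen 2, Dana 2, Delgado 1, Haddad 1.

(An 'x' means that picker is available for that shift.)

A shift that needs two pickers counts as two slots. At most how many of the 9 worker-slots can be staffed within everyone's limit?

Total capacity across all pickers is 1+2+2+1+1 = 7, and 9 slots are needed, so at most 7 can be filled.
An assignment achieving 7: Nov 7→Dana+Delgado, Nov 8→Haddad, Nov 10→Larsen, Nov 11→Dana, Nov 13→Olsen, Nov 14→Larsen.
Loads: Olsen 1/1, Larsen 2/2, Dana 2/2, Delgado 1/1, Haddad 1/1.

7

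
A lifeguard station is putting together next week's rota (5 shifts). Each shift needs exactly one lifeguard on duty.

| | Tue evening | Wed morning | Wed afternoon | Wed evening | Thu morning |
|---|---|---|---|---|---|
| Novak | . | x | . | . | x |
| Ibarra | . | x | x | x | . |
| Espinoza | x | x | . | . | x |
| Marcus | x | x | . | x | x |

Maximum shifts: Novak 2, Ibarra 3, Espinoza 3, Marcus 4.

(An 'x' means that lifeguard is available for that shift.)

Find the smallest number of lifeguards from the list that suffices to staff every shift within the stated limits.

5 slots to fill and no one can take more than 4, so at least ⌈5/4⌉ = 2 lifeguards are needed.
Ibarra and Espinoza alone can cover everything: Tue evening→Espinoza, Wed morning→Ibarra, Wed afternoon→Ibarra, Wed evening→Ibarra, Thu morning→Espinoza.

2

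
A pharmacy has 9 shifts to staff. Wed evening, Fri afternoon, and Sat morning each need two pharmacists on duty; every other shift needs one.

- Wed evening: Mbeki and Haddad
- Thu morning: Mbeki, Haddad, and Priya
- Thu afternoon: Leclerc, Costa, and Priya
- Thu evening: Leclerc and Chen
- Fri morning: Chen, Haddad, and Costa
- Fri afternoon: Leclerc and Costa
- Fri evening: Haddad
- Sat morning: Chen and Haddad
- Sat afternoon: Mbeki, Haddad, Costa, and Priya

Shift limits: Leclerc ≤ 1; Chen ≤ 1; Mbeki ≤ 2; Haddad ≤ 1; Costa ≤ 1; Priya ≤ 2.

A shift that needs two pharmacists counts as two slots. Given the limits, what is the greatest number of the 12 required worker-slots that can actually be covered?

Total capacity across all pharmacists is 1+1+2+1+1+2 = 8, and 12 slots are needed, so at most 8 can be filled.
An assignment achieving 8: Wed evening→Mbeki, Thu morning→Mbeki, Thu afternoon→Priya, Thu evening→Leclerc, Fri afternoon→Costa, Fri evening→Haddad, Sat morning→Chen, Sat afternoon→Priya.
Loads: Leclerc 1/1, Chen 1/1, Mbeki 2/2, Haddad 1/1, Costa 1/1, Priya 2/2.

8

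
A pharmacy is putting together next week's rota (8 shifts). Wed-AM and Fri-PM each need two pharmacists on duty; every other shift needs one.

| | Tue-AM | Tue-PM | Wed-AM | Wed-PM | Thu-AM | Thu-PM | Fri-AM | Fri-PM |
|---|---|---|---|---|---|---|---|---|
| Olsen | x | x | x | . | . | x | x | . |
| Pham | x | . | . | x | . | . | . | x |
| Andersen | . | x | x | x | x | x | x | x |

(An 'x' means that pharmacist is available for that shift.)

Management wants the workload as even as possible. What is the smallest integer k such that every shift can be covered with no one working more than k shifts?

With 3 pharmacists and 10 worker-slots to fill, someone must work at least ⌈10/3⌉ = 4 shifts, so k ≥ 4.
k = 4 works: Tue-AM→Olsen, Tue-PM→Olsen, Wed-AM→Olsen+Andersen, Wed-PM→Pham, Thu-AM→Andersen, Thu-PM→Olsen, Fri-AM→Andersen, Fri-PM→Pham+Andersen.
Loads: Olsen 4, Pham 2, Andersen 4 — all ≤ 4.

4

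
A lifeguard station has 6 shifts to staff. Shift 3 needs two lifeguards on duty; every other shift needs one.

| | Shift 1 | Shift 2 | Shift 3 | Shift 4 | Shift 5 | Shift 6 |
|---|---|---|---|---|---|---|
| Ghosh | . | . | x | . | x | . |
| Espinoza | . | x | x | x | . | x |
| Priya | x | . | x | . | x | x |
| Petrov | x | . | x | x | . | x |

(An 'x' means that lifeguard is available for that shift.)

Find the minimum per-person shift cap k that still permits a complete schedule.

With 4 lifeguards and 7 worker-slots to fill, someone must work at least ⌈7/4⌉ = 2 shifts, so k ≥ 2.
k = 2 works: Shift 1→Priya, Shift 2→Espinoza, Shift 3→Ghosh+Petrov, Shift 4→Espinoza, Shift 5→Ghosh, Shift 6→Priya.
Loads: Ghosh 2, Espinoza 2, Priya 2, Petrov 1 — all ≤ 2.

2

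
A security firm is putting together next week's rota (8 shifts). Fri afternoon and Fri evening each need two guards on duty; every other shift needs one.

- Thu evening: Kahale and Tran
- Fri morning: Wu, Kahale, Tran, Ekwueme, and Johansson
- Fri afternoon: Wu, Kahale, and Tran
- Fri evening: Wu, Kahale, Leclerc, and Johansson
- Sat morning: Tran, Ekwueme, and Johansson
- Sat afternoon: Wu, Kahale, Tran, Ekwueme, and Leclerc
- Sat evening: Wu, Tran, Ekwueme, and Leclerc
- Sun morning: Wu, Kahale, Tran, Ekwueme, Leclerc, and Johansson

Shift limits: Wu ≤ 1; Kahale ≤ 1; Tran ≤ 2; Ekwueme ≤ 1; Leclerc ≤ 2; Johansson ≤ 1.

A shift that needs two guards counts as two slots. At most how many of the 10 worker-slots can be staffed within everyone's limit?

Total capacity across all guards is 1+1+2+1+2+1 = 8, and 10 slots are needed, so at most 8 can be filled.
An assignment achieving 8: Thu evening→Kahale, Fri afternoon→Wu+Tran, Fri evening→Leclerc+Johansson, Sat morning→Tran, Sat afternoon→Leclerc, Sat evening→Ekwueme.
Loads: Wu 1/1, Kahale 1/1, Tran 2/2, Ekwueme 1/1, Leclerc 2/2, Johansson 1/1.

8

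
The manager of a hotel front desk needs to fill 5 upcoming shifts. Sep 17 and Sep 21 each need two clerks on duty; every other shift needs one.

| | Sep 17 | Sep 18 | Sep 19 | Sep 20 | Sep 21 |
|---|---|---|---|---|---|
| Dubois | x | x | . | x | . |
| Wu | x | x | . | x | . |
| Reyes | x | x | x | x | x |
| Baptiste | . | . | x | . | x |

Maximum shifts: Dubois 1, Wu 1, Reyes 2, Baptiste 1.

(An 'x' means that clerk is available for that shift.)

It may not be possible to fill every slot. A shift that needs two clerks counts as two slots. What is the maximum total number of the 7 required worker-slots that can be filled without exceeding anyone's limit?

5

Total capacity across all clerks is 1+1+2+1 = 5, and 7 slots are needed, so at most 5 can be filled.
An assignment achieving 5: Sep 17→Dubois+Wu, Sep 19→Reyes, Sep 21→Reyes+Baptiste.
Loads: Dubois 1/1, Wu 1/1, Reyes 2/2, Baptiste 1/1.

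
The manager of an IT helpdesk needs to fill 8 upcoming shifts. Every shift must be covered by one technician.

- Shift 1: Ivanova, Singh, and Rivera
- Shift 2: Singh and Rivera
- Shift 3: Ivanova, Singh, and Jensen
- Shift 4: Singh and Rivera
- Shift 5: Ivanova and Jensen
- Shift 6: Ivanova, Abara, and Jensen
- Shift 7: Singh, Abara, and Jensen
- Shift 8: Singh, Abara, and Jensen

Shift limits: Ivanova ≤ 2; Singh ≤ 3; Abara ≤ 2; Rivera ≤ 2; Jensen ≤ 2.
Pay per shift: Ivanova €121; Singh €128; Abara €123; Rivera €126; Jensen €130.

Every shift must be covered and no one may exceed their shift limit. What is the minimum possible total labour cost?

Picking the cheapest available technician for each shift independently would cost €982, but that ignores the shift limits.
An optimal schedule: Shift 1→Ivanova, Shift 2→Rivera, Shift 3→Singh, Shift 4→Rivera, Shift 5→Ivanova, Shift 6→Abara, Shift 7→Abara, Shift 8→Singh.
Total: 121 + 126 + 128 + 126 + 121 + 123 + 123 + 128 = €996.

€996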